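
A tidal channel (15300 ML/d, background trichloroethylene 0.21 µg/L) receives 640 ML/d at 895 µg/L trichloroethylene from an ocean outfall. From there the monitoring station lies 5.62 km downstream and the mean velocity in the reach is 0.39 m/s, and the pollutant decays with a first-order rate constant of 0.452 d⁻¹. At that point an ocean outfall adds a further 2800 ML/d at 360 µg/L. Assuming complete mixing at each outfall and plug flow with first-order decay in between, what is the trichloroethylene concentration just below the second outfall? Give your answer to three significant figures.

Mixed concentration C = ΣQC/ΣQ = (15300·0.2100 + 640.0·895.0) / 15940 = 576000/15940 = 36.14 µg/L; combined flow 15940 ML/d.
Travel time t = 5.62·1000 / 0.39 = 14410 s = 4.003 h.
First-order decay: C = 36.14·exp(−k·t) = 36.14·0.9274 = 33.51 µg/L.
At the second outfall, C = (15940·33.51 + 2800·360.0) / (15940 + 2800) = 82.29 µg/L.

82.3 µg/L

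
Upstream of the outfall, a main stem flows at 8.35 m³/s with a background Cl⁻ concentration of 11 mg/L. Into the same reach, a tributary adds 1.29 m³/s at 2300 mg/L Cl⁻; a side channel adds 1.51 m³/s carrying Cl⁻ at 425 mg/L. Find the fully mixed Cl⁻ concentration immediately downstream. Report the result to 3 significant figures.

After mixing, C = (8.350·11.00 + 1.290·2300 + 1.510·425.0) / 11.15 = 3701/11.15 = 331.9 mg/L.

332 mg/L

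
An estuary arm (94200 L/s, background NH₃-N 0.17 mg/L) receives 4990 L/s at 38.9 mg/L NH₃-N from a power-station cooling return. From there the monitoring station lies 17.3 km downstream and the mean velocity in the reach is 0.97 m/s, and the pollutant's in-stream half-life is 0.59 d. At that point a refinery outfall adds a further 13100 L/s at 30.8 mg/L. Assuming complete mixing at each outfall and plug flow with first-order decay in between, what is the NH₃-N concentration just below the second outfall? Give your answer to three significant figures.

Mass balance: C = (94200·0.1700 + 4990·38.90) / 99190 = 210100/99190 = 2.118 mg/L; combined flow 99190 L/s.
Travel time t = 17.3·1000 / 0.97 = 17840 s = 4.954 h.
Half-life 0.59 d → k = ln 2 / 0.59 = 1.175 d⁻¹.
Decay over the reach: 2.118·exp(−kt) = 2.118·0.7847 = 1.662 mg/L.
At the second outfall, C = (99190·1.662 + 13100·30.80) / (99190 + 13100) = 5.061 mg/L.

5.06 mg/L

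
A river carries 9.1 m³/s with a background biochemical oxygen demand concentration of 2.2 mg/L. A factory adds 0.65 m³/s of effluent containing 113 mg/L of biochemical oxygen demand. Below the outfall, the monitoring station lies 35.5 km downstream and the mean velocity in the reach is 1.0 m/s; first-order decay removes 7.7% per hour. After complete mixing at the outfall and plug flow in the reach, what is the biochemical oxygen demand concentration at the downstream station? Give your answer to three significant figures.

After mixing, C = (9.100·2.200 + 0.6500·113.0) / 9.750 = 93.47/9.750 = 9.587 mg/L.
Travel time t = 35.5·1000 / 1.0 = 35500 s = 9.861 h.
7.7%/h lost → k = −ln(1 − 0.077) = 0.08013 h⁻¹.
After decay, C = 9.587 × e^(−kt) = 9.587 × 0.4538 = 4.350 mg/L.

4.35 mg/L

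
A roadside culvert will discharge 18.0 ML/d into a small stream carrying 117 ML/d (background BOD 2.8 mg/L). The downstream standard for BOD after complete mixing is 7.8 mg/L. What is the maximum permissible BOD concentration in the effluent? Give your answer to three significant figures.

40.3 mg/L

At the limit, (Qr·Cr + Qe·Cₑ)/(Qr + Qe) = 7.8:
Cₑ = (135.0·7.8 − 117.0·2.800) / 18.00 = 40.30 mg/L.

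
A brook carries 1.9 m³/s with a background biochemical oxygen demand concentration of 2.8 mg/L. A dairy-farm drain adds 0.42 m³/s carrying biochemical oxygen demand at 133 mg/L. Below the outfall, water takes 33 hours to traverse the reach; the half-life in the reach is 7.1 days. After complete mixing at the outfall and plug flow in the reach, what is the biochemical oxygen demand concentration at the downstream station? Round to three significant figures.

23.1 mg/L

Flow-weighted average: C = (1.900·2.800 + 0.4200·133.0) / 2.320 = 61.18/2.320 = 26.37 mg/L.
Half-life 7.1 d → k = ln 2 / 7.1 = 0.09763 d⁻¹.
After decay, C = 26.37 × e^(−kt) = 26.37 × 0.8744 = 23.06 mg/L.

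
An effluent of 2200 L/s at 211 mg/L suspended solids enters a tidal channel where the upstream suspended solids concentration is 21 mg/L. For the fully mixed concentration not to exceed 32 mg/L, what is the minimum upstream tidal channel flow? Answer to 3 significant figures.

35800 L/s

Set C_mix = 32: (Q·21.00 + 2200·211.0) / (Q + 2200) = 32
→ Q = 2200·(211.0 − 32)/(32 − 21.00) = 35800 L/s.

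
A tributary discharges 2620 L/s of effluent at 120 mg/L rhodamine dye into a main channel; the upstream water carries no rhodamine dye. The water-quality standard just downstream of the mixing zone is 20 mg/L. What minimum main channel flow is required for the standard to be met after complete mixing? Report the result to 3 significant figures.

Set C_mix = 20: (Q·0 + 2620·120.0) / (Q + 2620) = 20
→ Q = 2620·(120.0 − 20)/(20 − 0) = 13100 L/s.

13100 L/s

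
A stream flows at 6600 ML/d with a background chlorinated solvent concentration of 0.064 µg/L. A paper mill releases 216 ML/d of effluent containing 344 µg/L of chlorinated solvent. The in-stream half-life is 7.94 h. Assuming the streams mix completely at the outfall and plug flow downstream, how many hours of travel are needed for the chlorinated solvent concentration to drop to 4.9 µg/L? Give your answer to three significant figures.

9.23 h

Mass balance: C = (6600·0.06400 + 216.0·344.0) / 6816 = 74730/6816 = 10.96 µg/L.
Half-life 7.94 h → k = ln 2 / 7.94 = 0.08730 h⁻¹ = 2.095 d⁻¹.
10.96·exp(−k·t) = 4.9 → t = ln(10.96/4.9)/k = 33210 s = 9.225 h.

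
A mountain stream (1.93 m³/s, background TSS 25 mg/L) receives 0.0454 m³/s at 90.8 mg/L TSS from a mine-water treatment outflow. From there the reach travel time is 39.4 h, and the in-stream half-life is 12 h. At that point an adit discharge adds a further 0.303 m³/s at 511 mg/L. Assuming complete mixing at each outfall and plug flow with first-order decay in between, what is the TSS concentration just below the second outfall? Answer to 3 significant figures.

70.3 mg/L

After mixing, C = (1.930·25.00 + 0.04540·90.80) / 1.975 = 52.37/1.975 = 26.51 mg/L; combined flow 1.975 m³/s.
Half-life 12 h → k = ln 2 / 12 = 0.05776 h⁻¹ = 1.386 d⁻¹.
After decay, C = 26.51 × e^(−kt) = 26.51 × 0.1027 = 2.723 mg/L.
Second outfall: C = (1.975·2.723 + 0.3030·511.0)/2.278 = 70.32 mg/L.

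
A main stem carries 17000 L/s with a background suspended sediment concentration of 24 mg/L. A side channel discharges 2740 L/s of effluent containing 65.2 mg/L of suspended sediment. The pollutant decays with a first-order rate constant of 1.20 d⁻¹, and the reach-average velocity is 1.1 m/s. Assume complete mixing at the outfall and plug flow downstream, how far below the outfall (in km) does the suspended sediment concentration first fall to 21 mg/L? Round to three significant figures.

Flow-weighted average: C = (17000·24.00 + 2740·65.20) / 19740 = 586600/19740 = 29.72 mg/L.
Set 29.72·exp(−k·t) = 21 → t = ln(29.72/21)/k = 25000 s = 6.945 h.
Distance = v·t = 1.1·25000 = 27500 m = 27.50 km.

27.5 km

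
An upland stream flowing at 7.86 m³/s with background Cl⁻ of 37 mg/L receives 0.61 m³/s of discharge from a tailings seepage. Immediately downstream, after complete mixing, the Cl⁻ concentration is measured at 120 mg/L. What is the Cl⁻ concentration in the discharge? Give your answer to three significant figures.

Mass balance: 7.860·37.00 + 0.6100·Cₑ = 8.470·120.0
→ Cₑ = (8.470·120.0 − 7.860·37.00) / 0.6100 = 1189 mg/L.

1190 mg/L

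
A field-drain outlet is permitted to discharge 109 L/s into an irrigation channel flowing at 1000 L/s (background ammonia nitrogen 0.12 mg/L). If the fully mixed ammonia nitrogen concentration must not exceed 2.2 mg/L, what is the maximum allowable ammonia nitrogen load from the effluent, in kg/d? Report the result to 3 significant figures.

200 kg/d

Mass balance at the limit: 1000·0.1200 + 109.0·Cₑ = 1109·2.2 → Cₑ = 21.28 mg/L.
109.0 L/s = 0.1090 m³/s. Load = 0.1090 m³/s × 21.28 g/m³ × 86 400 s/d = 200.4 kg/d.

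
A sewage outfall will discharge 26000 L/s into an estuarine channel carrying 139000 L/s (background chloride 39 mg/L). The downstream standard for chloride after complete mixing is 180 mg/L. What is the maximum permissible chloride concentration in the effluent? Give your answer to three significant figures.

At the limit, (Qr·Cr + Qe·Cₑ)/(Qr + Qe) = 180:
Cₑ = (165000·180 − 139000·39.00) / 26000 = 933.8 mg/L.

934 mg/L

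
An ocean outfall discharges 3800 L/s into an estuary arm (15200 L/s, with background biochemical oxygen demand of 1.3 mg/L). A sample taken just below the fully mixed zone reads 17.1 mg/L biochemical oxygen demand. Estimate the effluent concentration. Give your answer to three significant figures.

80.3 mg/L

Mass balance: 15200·1.300 + 3800·Cₑ = 19000·17.10
→ Cₑ = (19000·17.10 − 15200·1.300) / 3800 = 80.30 mg/L.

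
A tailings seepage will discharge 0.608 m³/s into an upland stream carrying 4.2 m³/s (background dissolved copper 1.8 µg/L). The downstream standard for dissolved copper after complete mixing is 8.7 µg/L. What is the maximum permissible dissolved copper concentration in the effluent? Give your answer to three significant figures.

At the limit, (Qr·Cr + Qe·Cₑ)/(Qr + Qe) = 8.7:
Cₑ = (4.808·8.7 − 4.200·1.800) / 0.6080 = 56.36 µg/L.

56.4 µg/L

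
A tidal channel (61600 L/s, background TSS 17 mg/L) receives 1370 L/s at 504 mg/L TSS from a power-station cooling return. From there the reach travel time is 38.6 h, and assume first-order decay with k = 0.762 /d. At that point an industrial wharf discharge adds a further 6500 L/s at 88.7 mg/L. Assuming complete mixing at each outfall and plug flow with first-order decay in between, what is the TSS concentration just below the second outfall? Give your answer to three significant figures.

15.6 mg/L

Mixed concentration C = ΣQC/ΣQ = (61600·17.00 + 1370·504.0) / 62970 = 1738000/62970 = 27.60 mg/L; combined flow 62970 L/s.
After decay, C = 27.60 × e^(−kt) = 27.60 × 0.2936 = 8.102 mg/L.
Second outfall: C = (62970·8.102 + 6500·88.70)/69470 = 15.64 mg/L.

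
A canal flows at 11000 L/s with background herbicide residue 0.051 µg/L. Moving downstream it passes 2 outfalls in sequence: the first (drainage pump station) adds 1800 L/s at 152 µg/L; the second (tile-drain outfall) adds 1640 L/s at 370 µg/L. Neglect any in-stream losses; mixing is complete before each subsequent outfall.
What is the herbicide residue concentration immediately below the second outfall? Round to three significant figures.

After outfall 1: Q = 11000 + 1800 = 12800 L/s; C = (11000·0.05100 + 1800·152.0)/12800 = 21.42 µg/L.
After outfall 2: Q = 12800 + 1640 = 14440 L/s; C = (12800·21.42 + 1640·370.0)/14440 = 61.01 µg/L.

61.0 µg/L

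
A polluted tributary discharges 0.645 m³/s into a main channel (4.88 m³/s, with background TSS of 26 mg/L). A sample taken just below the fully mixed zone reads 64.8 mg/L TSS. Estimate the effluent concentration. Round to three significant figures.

Mass balance: 4.880·26.00 + 0.6450·Cₑ = 5.525·64.80
→ Cₑ = (5.525·64.80 − 4.880·26.00) / 0.6450 = 358.4 mg/L.

358 mg/L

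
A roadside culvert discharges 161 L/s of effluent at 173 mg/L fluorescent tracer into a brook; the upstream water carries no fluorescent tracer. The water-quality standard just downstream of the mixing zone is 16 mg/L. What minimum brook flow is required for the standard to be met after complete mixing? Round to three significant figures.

Set C_mix = 16: (Q·0 + 161.0·173.0) / (Q + 161.0) = 16
→ Q = 161.0·(173.0 − 16)/(16 − 0) = 1580 L/s.

1580 L/s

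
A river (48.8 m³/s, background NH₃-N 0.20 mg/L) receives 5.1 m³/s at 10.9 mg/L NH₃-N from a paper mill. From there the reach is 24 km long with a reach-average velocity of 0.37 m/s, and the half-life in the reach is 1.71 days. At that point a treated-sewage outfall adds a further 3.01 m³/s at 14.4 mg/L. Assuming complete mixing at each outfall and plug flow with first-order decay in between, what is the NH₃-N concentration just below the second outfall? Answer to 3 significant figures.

Mass balance: C = (48.80·0.2000 + 5.100·10.90) / 53.90 = 65.35/53.90 = 1.212 mg/L; combined flow 53.90 m³/s.
Travel time t = 24·1000 / 0.37 = 64860 s = 18.02 h.
Half-life 1.71 d → k = ln 2 / 1.71 = 0.4053 d⁻¹.
After decay, C = 1.212 × e^(−kt) = 1.212 × 0.7376 = 0.8943 mg/L.
At the second outfall, C = (53.90·0.8943 + 3.010·14.40) / (53.90 + 3.010) = 1.609 mg/L.

1.61 mg/L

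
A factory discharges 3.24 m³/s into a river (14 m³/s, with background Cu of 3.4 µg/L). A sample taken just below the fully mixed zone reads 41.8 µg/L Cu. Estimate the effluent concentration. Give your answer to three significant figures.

Mass balance: 14.00·3.400 + 3.240·Cₑ = 17.24·41.80
→ Cₑ = (17.24·41.80 − 14.00·3.400) / 3.240 = 207.7 µg/L.

208 µg/L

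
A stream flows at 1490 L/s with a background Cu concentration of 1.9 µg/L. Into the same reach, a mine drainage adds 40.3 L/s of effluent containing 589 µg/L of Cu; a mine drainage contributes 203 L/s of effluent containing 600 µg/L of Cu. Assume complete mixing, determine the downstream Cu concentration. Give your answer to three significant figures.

Flow-weighted average: C = (1490·1.900 + 40.30·589.0 + 203.0·600.0) / 1733 = 148400/1733 = 85.60 µg/L.

85.6 µg/L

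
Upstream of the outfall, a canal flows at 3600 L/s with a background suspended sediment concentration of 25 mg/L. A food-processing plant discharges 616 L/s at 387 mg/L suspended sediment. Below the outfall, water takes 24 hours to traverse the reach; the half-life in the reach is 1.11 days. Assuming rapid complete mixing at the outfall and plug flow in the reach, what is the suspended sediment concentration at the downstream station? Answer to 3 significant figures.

After mixing, C = (3600·25.00 + 616.0·387.0) / 4216 = 328400/4216 = 77.89 mg/L.
Half-life 1.11 d → k = ln 2 / 1.11 = 0.6245 d⁻¹.
After decay, C = 77.89 × e^(−kt) = 77.89 × 0.5356 = 41.72 mg/L.

41.7 mg/L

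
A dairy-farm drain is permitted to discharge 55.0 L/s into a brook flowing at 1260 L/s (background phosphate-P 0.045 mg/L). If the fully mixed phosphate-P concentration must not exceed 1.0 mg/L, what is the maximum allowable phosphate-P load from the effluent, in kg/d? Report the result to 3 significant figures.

109 kg/d

Mass balance at the limit: 1260·0.04500 + 55.00·Cₑ = 1315·1.0 → Cₑ = 22.88 mg/L.
55.00 L/s = 0.05500 m³/s. Load = 0.05500 m³/s × 22.88 g/m³ × 86 400 s/d = 108.7 kg/d.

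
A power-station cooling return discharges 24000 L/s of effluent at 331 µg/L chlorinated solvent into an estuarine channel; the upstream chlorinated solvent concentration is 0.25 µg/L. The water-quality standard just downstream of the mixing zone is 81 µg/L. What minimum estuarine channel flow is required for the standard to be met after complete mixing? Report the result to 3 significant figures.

74300 L/s

Set C_mix = 81: (Q·0.2500 + 24000·331.0) / (Q + 24000) = 81
→ Q = 24000·(331.0 − 81)/(81 − 0.2500) = 74300 L/s.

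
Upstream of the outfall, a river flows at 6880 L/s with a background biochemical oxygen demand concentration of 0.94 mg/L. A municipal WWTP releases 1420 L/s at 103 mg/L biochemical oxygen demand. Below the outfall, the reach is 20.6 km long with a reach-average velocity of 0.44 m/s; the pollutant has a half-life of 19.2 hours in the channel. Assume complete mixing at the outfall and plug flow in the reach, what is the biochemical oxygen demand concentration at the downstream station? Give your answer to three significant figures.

11.5 mg/L

Mixed concentration C = ΣQC/ΣQ = (6880·0.9400 + 1420·103.0) / 8300 = 152700/8300 = 18.40 mg/L.
Travel time t = 20.6·1000 / 0.44 = 46820 s = 13.01 h.
Half-life 19.2 h → k = ln 2 / 19.2 = 0.03610 h⁻¹ = 0.8664 d⁻¹.
After decay, C = 18.40 × e^(−kt) = 18.40 × 0.6253 = 11.51 mg/L.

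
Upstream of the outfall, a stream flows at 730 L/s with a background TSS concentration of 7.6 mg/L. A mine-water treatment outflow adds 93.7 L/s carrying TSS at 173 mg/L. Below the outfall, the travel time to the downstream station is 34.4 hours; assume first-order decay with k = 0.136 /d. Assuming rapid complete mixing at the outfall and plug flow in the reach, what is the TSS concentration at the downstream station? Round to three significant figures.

Flow-weighted average: C = (730.0·7.600 + 93.70·173.0) / 823.7 = 21760/823.7 = 26.42 mg/L.
First-order decay: C = 26.42·exp(−k·t) = 26.42·0.8229 = 21.74 mg/L.

21.7 mg/L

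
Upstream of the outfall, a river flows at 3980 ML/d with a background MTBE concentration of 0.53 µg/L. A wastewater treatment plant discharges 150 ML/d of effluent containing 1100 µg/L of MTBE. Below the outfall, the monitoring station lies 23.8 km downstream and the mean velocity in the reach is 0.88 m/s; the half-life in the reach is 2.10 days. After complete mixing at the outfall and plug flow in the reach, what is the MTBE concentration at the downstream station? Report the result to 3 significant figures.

36.5 µg/L

Flow-weighted average: C = (3980·0.5300 + 150.0·1100) / 4130 = 167100/4130 = 40.46 µg/L.
Travel time t = 23.8·1000 / 0.88 = 27050 s = 7.513 h.
Half-life 2.10 d → k = ln 2 / 2.10 = 0.3301 d⁻¹.
After decay, C = 40.46 × e^(−kt) = 40.46 × 0.9018 = 36.49 µg/L.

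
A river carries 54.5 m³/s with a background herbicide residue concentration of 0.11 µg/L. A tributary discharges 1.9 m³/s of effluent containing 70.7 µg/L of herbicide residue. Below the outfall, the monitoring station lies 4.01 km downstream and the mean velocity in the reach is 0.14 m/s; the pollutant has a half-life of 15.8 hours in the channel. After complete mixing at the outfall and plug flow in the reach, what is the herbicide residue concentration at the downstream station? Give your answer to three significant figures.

Flow-weighted average: C = (54.50·0.1100 + 1.900·70.70) / 56.40 = 140.3/56.40 = 2.488 µg/L.
Travel time t = 4.01·1000 / 0.14 = 28640 s = 7.956 h.
Half-life 15.8 h → k = ln 2 / 15.8 = 0.04387 h⁻¹ = 1.053 d⁻¹.
Applying C = C₀e^(−kt): 2.488 × 0.7054 = 1.755 µg/L.

1.75 µg/L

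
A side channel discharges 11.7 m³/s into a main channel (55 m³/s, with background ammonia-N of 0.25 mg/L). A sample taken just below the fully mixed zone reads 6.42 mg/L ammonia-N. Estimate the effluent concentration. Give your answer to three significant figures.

Mass balance: 55.00·0.2500 + 11.70·Cₑ = 66.70·6.420
→ Cₑ = (66.70·6.420 − 55.00·0.2500) / 11.70 = 35.42 mg/L.

35.4 mg/L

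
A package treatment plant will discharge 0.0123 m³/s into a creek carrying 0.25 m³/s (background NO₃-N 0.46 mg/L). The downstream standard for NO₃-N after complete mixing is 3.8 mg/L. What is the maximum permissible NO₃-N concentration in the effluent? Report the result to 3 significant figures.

At the limit, (Qr·Cr + Qe·Cₑ)/(Qr + Qe) = 3.8:
Cₑ = (0.2623·3.8 − 0.2500·0.4600) / 0.01230 = 71.69 mg/L.

71.7 mg/L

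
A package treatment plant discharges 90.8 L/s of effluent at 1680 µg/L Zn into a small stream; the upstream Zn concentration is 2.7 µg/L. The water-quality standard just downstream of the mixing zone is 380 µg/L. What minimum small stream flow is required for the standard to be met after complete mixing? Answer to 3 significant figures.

Set C_mix = 380: (Q·2.700 + 90.80·1680) / (Q + 90.80) = 380
→ Q = 90.80·(1680 − 380)/(380 − 2.700) = 312.9 L/s.

313 L/s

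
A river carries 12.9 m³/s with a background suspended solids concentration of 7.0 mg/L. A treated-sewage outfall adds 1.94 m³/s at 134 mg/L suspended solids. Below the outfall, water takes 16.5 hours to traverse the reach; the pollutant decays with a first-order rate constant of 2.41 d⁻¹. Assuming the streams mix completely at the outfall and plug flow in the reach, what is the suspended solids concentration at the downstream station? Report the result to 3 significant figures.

Conservation of mass: C = (12.90·7.000 + 1.940·134.0) / 14.84 = 350.3/14.84 = 23.60 mg/L.
Decay over the reach: 23.60·exp(−kt) = 23.60·0.1907 = 4.502 mg/L.

4.50 mg/L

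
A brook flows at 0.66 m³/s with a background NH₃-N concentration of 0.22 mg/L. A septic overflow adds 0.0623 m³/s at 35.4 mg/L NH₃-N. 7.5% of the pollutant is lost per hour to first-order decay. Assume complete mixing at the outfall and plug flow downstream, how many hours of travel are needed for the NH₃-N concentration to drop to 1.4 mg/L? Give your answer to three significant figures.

10.8 h

Conservation of mass: C = (0.6600·0.2200 + 0.06230·35.40) / 0.7223 = 2.351/0.7223 = 3.254 mg/L.
7.5%/h lost → k = −ln(1 − 0.075) = 0.07796 h⁻¹.
3.254·exp(−k·t) = 1.4 → t = ln(3.254/1.4)/k = 38950 s = 10.82 h.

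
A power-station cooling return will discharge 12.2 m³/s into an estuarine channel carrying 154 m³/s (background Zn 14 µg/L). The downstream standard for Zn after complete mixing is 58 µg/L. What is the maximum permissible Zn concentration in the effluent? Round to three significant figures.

613 µg/L

At the limit, (Qr·Cr + Qe·Cₑ)/(Qr + Qe) = 58:
Cₑ = (166.2·58 − 154.0·14.00) / 12.20 = 613.4 µg/L.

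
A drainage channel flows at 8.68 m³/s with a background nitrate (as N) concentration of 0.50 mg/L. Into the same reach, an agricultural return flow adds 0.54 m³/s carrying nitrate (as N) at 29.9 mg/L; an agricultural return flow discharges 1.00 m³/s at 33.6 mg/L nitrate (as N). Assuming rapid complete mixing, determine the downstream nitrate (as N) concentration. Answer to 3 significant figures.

Flow-weighted average: C = (8.680·0.5000 + 0.5400·29.90 + 1.000·33.60) / 10.22 = 54.09/10.22 = 5.292 mg/L.

5.29 mg/L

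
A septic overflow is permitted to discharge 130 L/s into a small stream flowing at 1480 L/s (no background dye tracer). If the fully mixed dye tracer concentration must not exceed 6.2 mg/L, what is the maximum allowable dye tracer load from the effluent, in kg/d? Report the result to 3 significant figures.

862 kg/d

Mass balance at the limit: 1480·0 + 130.0·Cₑ = 1610·6.2 → Cₑ = 76.78 mg/L.
130.0 L/s = 0.1300 m³/s. Load = 0.1300 m³/s × 76.78 g/m³ × 86 400 s/d = 862.4 kg/d.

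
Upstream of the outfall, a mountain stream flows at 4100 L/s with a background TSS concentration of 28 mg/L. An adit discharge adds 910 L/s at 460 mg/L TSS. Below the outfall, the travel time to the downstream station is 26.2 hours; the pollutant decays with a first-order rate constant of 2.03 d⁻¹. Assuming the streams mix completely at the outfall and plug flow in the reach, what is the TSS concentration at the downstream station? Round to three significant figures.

11.6 mg/L

Mass balance: C = (4100·28.00 + 910.0·460.0) / 5010 = 533400/5010 = 106.5 mg/L.
Decay over the reach: 106.5·exp(−kt) = 106.5·0.1090 = 11.61 mg/L.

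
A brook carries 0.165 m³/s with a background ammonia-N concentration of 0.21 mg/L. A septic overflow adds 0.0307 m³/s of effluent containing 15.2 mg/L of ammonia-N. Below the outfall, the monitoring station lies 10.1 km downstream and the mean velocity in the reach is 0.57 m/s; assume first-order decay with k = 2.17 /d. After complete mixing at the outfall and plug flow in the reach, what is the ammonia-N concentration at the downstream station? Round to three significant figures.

After mixing, C = (0.1650·0.2100 + 0.03070·15.20) / 0.1957 = 0.5013/0.1957 = 2.562 mg/L.
Travel time t = 10.1·1000 / 0.57 = 17720 s = 4.922 h.
First-order decay: C = 2.562·exp(−k·t) = 2.562·0.6408 = 1.641 mg/L.

1.64 mg/L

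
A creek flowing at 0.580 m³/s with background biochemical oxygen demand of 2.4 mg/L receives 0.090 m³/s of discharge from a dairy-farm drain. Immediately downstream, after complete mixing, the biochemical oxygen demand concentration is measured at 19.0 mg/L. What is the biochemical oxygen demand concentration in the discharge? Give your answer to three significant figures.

Mass balance: 0.5800·2.400 + 0.09000·Cₑ = 0.6700·19.00
→ Cₑ = (0.6700·19.00 − 0.5800·2.400) / 0.09000 = 126.0 mg/L.

126 mg/L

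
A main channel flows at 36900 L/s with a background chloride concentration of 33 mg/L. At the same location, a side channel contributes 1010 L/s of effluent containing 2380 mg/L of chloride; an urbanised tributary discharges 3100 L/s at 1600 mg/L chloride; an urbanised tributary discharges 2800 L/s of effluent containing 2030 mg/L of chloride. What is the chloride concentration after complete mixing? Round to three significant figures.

326 mg/L

Mass balance: C = (36900·33.00 + 1010·2380 + 3100·1600 + 2800·2030) / 43810 = 14270000/43810 = 325.6 mg/L.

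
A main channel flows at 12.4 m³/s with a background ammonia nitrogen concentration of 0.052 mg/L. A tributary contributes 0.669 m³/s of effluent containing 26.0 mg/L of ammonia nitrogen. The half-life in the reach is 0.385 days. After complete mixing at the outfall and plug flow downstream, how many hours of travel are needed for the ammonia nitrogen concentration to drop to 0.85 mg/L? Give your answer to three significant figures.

Mass balance: C = (12.40·0.05200 + 0.6690·26.00) / 13.07 = 18.04/13.07 = 1.380 mg/L.
Half-life 0.385 d → k = ln 2 / 0.385 = 1.800 d⁻¹.
1.380·exp(−k·t) = 0.85 → t = ln(1.380/0.85)/k = 23270 s = 6.463 h.

6.46 h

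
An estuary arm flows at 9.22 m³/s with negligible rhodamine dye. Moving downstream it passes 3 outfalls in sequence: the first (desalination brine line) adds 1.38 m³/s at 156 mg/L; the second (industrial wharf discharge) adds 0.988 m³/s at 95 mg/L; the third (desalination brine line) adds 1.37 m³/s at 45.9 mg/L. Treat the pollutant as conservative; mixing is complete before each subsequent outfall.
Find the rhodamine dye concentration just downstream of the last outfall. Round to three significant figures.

28.7 mg/L

Below outfall 1: Q → 10.60 m³/s, C = (9.220·0 + 1.380·156.0)/10.60 = 20.31 mg/L.
Below outfall 2: Q → 11.59 m³/s, C = (10.60·20.31 + 0.9880·95.00)/11.59 = 26.68 mg/L.
Below outfall 3: Q → 12.96 m³/s, C = (11.59·26.68 + 1.370·45.90)/12.96 = 28.71 mg/L.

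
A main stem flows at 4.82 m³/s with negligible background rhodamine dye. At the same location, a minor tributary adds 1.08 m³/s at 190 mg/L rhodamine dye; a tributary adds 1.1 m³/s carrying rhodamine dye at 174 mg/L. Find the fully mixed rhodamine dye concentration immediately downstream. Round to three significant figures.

56.7 mg/L

Mixed concentration C = ΣQC/ΣQ = (4.820·0 + 1.080·190.0 + 1.100·174.0) / 7.000 = 396.6/7.000 = 56.66 mg/L.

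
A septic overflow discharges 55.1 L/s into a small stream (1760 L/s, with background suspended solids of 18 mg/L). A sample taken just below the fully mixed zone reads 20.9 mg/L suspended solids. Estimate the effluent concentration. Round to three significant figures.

Mass balance: 1760·18.00 + 55.10·Cₑ = 1815·20.90
→ Cₑ = (1815·20.90 − 1760·18.00) / 55.10 = 113.5 mg/L.

114 mg/L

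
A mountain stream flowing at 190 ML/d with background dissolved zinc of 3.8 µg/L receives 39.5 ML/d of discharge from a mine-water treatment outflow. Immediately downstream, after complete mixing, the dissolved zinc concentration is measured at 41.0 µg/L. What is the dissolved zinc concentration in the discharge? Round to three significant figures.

Mass balance: 190.0·3.800 + 39.50·Cₑ = 229.5·41.00
→ Cₑ = (229.5·41.00 − 190.0·3.800) / 39.50 = 219.9 µg/L.

220 µg/L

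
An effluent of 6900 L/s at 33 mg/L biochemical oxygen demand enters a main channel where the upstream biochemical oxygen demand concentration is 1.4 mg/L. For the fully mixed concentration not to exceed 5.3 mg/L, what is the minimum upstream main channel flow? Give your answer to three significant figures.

Set C_mix = 5.3: (Q·1.400 + 6900·33.00) / (Q + 6900) = 5.3
→ Q = 6900·(33.00 − 5.3)/(5.3 − 1.400) = 49010 L/s.

49000 L/s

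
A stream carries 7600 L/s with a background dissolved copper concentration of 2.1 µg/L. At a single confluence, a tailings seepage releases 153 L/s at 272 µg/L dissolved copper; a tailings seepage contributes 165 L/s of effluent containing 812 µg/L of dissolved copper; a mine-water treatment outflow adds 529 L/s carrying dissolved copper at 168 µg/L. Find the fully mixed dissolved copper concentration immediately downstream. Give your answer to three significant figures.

33.2 µg/L

Conservation of mass: C = (7600·2.100 + 153.0·272.0 + 165.0·812.0 + 529.0·168.0) / 8447 = 280400/8447 = 33.20 µg/L.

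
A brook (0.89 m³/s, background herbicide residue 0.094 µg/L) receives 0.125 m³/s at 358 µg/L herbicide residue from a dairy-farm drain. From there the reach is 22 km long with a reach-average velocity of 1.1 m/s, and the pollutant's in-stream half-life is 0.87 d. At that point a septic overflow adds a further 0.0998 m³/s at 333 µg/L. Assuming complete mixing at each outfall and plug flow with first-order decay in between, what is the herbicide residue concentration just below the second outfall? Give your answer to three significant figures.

63.3 µg/L

Mixed concentration C = ΣQC/ΣQ = (0.8900·0.09400 + 0.1250·358.0) / 1.015 = 44.83/1.015 = 44.17 µg/L; combined flow 1.015 m³/s.
Travel time t = 22·1000 / 1.1 = 20000 s = 5.556 h.
Half-life 0.87 d → k = ln 2 / 0.87 = 0.7967 d⁻¹.
Applying C = C₀e^(−kt): 44.17 × 0.8316 = 36.73 µg/L.
Second outfall: C = (1.015·36.73 + 0.09980·333.0)/1.115 = 63.25 µg/L.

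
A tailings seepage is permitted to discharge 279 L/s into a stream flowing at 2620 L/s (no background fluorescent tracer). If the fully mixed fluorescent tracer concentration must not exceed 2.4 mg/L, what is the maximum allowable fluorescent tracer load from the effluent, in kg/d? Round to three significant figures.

601 kg/d

Mass balance at the limit: 2620·0 + 279.0·Cₑ = 2899·2.4 → Cₑ = 24.94 mg/L.
279.0 L/s = 0.2790 m³/s. Load = 0.2790 m³/s × 24.94 g/m³ × 86 400 s/d = 601.1 kg/d.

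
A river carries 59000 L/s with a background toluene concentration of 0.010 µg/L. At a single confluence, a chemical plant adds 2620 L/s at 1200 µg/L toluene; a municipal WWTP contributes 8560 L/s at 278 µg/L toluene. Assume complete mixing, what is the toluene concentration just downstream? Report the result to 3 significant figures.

Flow-weighted average: C = (59000·0.01000 + 2620·1200 + 8560·278.0) / 70180 = 5524000/70180 = 78.72 µg/L.

78.7 µg/L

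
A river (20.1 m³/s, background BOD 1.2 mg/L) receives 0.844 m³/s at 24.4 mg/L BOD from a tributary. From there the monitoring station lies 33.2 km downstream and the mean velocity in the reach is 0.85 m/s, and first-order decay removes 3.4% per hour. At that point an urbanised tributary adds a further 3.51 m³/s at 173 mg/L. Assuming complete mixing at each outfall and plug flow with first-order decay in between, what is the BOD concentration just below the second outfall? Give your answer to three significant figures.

Flow-weighted average: C = (20.10·1.200 + 0.8440·24.40) / 20.94 = 44.71/20.94 = 2.135 mg/L; combined flow 20.94 m³/s.
Travel time t = 33.2·1000 / 0.85 = 39060 s = 10.85 h.
3.4%/h lost → k = −ln(1 − 0.034) = 0.03459 h⁻¹.
After decay, C = 2.135 × e^(−kt) = 2.135 × 0.6871 = 1.467 mg/L.
Second outfall: C = (20.94·1.467 + 3.510·173.0)/24.45 = 26.09 mg/L.

26.1 mg/L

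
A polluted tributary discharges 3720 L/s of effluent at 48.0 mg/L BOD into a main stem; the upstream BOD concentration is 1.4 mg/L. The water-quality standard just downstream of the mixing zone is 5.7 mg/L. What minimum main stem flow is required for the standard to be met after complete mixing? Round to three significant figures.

Set C_mix = 5.7: (Q·1.400 + 3720·48.00) / (Q + 3720) = 5.7
→ Q = 3720·(48.00 − 5.7)/(5.7 − 1.400) = 36590 L/s.

36600 L/s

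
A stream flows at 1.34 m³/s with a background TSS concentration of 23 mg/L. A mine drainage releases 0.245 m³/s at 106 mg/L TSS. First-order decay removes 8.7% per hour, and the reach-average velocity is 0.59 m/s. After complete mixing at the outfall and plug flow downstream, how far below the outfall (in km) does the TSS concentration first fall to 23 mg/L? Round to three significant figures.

10.3 km

After mixing, C = (1.340·23.00 + 0.2450·106.0) / 1.585 = 56.79/1.585 = 35.83 mg/L.
8.7%/h lost → k = −ln(1 − 0.087) = 0.09102 h⁻¹.
Set 35.83·exp(−k·t) = 23 → t = ln(35.83/23)/k = 17530 s = 4.870 h.
Distance = v·t = 0.59·17530 = 10340 m = 10.34 km.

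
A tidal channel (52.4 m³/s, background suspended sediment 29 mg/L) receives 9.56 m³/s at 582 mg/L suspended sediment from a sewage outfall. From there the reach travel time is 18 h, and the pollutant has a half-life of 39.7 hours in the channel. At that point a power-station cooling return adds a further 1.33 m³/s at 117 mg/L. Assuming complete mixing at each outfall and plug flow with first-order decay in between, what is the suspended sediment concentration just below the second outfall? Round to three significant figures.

Mass balance: C = (52.40·29.00 + 9.560·582.0) / 61.96 = 7084/61.96 = 114.3 mg/L; combined flow 61.96 m³/s.
Half-life 39.7 h → k = ln 2 / 39.7 = 0.01746 h⁻¹ = 0.4190 d⁻¹.
After decay, C = 114.3 × e^(−kt) = 114.3 × 0.7303 = 83.49 mg/L.
At the second outfall, C = (61.96·83.49 + 1.330·117.0) / (61.96 + 1.330) = 84.20 mg/L.

84.2 mg/L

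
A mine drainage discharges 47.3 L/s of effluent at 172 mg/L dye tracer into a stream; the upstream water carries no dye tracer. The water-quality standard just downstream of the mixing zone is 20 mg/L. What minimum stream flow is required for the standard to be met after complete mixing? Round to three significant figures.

Set C_mix = 20: (Q·0 + 47.30·172.0) / (Q + 47.30) = 20
→ Q = 47.30·(172.0 − 20)/(20 − 0) = 359.5 L/s.

359 L/s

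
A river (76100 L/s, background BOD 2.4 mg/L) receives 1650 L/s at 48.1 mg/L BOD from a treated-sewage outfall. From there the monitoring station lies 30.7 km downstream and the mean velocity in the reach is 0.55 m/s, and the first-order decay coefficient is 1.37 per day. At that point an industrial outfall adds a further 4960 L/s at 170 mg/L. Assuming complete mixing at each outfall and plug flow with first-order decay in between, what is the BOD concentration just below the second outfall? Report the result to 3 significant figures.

11.5 mg/L

Mixed concentration C = ΣQC/ΣQ = (76100·2.400 + 1650·48.10) / 77750 = 262000/77750 = 3.370 mg/L; combined flow 77750 L/s.
Travel time t = 30.7·1000 / 0.55 = 55820 s = 15.51 h.
First-order decay: C = 3.370·exp(−k·t) = 3.370·0.4127 = 1.391 mg/L.
Second outfall: C = (77750·1.391 + 4960·170.0)/82710 = 11.50 mg/L.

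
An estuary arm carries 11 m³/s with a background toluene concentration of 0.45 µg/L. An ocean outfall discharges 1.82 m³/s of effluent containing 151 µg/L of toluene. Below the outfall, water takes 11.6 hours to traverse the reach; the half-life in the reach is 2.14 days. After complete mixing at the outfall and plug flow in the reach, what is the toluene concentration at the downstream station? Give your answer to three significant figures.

Flow-weighted average: C = (11.00·0.4500 + 1.820·151.0) / 12.82 = 279.8/12.82 = 21.82 µg/L.
Half-life 2.14 d → k = ln 2 / 2.14 = 0.3239 d⁻¹.
Decay over the reach: 21.82·exp(−kt) = 21.82·0.8551 = 18.66 µg/L.

18.7 µg/L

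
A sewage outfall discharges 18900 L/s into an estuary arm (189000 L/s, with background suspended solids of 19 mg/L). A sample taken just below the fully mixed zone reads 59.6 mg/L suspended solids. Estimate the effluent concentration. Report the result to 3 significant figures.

Mass balance: 189000·19.00 + 18900·Cₑ = 207900·59.60
→ Cₑ = (207900·59.60 − 189000·19.00) / 18900 = 465.6 mg/L.

466 mg/L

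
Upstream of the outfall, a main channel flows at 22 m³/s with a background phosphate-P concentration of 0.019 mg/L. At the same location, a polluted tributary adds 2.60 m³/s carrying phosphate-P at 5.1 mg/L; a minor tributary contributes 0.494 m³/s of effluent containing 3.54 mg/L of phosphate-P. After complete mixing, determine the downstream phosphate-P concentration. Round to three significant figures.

Conservation of mass: C = (22.00·0.01900 + 2.600·5.100 + 0.4940·3.540) / 25.09 = 15.43/25.09 = 0.6148 mg/L.

0.615 mg/L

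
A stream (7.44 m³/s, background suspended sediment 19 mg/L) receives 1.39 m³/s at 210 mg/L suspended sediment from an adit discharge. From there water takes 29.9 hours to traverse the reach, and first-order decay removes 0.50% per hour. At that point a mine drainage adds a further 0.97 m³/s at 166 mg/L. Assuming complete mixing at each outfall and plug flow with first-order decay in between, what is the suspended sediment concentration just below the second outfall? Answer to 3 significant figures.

Mixed concentration C = ΣQC/ΣQ = (7.440·19.00 + 1.390·210.0) / 8.830 = 433.3/8.830 = 49.07 mg/L; combined flow 8.830 m³/s.
0.50%/h lost → k = −ln(1 − 0.005) = 0.005013 h⁻¹.
After decay, C = 49.07 × e^(−kt) = 49.07 × 0.8608 = 42.24 mg/L.
Second outfall: C = (8.830·42.24 + 0.9700·166.0)/9.800 = 54.49 mg/L.

54.5 mg/L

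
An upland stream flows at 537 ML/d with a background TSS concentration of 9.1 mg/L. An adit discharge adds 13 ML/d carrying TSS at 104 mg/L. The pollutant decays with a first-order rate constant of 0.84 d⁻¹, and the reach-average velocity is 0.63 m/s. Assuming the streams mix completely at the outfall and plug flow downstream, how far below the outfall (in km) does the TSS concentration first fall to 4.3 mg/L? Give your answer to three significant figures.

After mixing, C = (537.0·9.100 + 13.00·104.0) / 550.0 = 6239/550.0 = 11.34 mg/L.
Set 11.34·exp(−k·t) = 4.3 → t = ln(11.34/4.3)/k = 99770 s = 27.71 h.
Distance = v·t = 0.63·99770 = 62860 m = 62.86 km.

62.9 km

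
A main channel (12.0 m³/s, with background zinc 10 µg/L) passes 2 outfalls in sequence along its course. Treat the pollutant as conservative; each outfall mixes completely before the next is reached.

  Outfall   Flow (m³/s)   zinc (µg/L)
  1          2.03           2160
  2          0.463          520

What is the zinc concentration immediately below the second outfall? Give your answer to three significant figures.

327 µg/L

Below outfall 1: Q → 14.03 m³/s, C = (12.00·10.00 + 2.030·2160)/14.03 = 321.1 µg/L.
Below outfall 2: Q → 14.49 m³/s, C = (14.03·321.1 + 0.4630·520.0)/14.49 = 327.4 µg/L.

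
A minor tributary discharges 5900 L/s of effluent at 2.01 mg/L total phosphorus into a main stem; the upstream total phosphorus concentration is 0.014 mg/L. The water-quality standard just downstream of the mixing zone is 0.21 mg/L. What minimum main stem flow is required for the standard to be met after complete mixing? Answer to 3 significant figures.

Set C_mix = 0.21: (Q·0.01400 + 5900·2.010) / (Q + 5900) = 0.21
→ Q = 5900·(2.010 − 0.21)/(0.21 − 0.01400) = 54180 L/s.

54200 L/s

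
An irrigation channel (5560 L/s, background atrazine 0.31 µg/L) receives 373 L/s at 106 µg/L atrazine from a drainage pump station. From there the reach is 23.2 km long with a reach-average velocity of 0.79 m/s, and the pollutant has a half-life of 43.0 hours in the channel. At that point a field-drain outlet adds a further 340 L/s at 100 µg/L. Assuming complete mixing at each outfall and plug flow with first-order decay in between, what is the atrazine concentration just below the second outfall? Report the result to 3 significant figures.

11.2 µg/L

Mass balance: C = (5560·0.3100 + 373.0·106.0) / 5933 = 41260/5933 = 6.955 µg/L; combined flow 5933 L/s.
Travel time t = 23.2·1000 / 0.79 = 29370 s = 8.158 h.
Half-life 43.0 h → k = ln 2 / 43.0 = 0.01612 h⁻¹ = 0.3869 d⁻¹.
Applying C = C₀e^(−kt): 6.955 × 0.8768 = 6.098 µg/L.
Second outfall: C = (5933·6.098 + 340.0·100.0)/6273 = 11.19 µg/L.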